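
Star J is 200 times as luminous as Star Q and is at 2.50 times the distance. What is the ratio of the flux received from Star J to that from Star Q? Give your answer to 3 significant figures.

F = L/(4πd²), so F_J/F_Q = (L_J/L_Q) / (d_J/d_Q)²
= 200 / (2.50)² = 200 / 6.250 = 32.00.

32.0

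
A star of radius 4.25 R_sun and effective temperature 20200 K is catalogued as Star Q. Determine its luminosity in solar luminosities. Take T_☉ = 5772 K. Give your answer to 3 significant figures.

2.71×10^3 solar luminosities

L/L_☉ = (R/R_☉)² (T/T_☉)⁴ = (4.25)² × (20200/5772)⁴
       = 18.06 × (3.500)⁴ = 18.06 × 150.0 = 2709.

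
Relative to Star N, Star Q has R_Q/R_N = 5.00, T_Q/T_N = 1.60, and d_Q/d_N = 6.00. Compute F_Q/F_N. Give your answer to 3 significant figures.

L_Q/L_N = (R_Q/R_N)²(T_Q/T_N)⁴ = (5.00)² × (1.60)⁴ = 163.8.
F_Q/F_N = (L_Q/L_N)/(d_Q/d_N)² = 163.8 / (6.00)² = 4.551.

4.55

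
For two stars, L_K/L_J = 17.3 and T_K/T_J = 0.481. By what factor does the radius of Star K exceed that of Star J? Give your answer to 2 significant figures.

L ∝ R²T⁴ gives R ∝ √L / T², so
R_K/R_J = √(17.3) / (0.481)² = 4.159 / 0.2314 = 17.98.

18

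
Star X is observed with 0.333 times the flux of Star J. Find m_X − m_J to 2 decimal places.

m_X − m_J = −2.5 log₁₀(F_X/F_J) = −2.5 log₁₀(0.333) = −2.5 × (-0.478) = 1.194.

1.19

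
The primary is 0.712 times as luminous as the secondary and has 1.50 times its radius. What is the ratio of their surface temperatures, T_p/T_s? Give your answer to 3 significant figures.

L ∝ R²T⁴ gives T ∝ (L/R²)^(1/4), so
T_p/T_s = (0.712 / 1.50²)^(1/4) = (0.3164)^(1/4) = 0.7500.

0.750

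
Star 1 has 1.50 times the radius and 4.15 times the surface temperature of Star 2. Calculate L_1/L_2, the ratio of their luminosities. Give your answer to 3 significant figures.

From the Stefan–Boltzmann law, L ∝ R²T⁴, so
L_1/L_2 = (R_1/R_2)² (T_1/T_2)⁴ = (1.50)² × (4.15)⁴ = 2.250 × 296.6 = 667.4.

667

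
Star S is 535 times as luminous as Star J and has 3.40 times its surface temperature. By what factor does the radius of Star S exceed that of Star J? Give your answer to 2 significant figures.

L ∝ R²T⁴ gives R ∝ √L / T², so
R_S/R_J = √(535) / (3.40)² = 23.13 / 11.56 = 2.001.

2.0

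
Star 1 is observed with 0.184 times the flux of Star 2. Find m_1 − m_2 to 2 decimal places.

1.84

m_1 − m_2 = −2.5 log₁₀(F_1/F_2) = −2.5 log₁₀(0.184) = −2.5 × (-0.735) = 1.838.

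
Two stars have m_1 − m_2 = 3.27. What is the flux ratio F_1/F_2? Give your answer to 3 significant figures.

0.0492

F_1/F_2 = 10^(−(m_1 − m_2)/2.5) = 10^(-3.27/2.5) = 10^-1.308 = 0.04920.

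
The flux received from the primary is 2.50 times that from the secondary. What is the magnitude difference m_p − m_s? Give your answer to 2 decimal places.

m_p − m_s = −2.5 log₁₀(F_p/F_s) = −2.5 log₁₀(2.50) = −2.5 × (0.398) = -0.995.

-0.99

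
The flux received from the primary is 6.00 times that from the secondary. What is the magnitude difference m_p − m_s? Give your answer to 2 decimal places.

m_p − m_s = −2.5 log₁₀(F_p/F_s) = −2.5 log₁₀(6.00) = −2.5 × (0.778) = -1.945.

-1.95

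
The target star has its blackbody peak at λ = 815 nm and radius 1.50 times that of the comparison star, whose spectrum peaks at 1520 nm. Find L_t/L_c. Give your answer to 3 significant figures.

Wien's law gives T ∝ 1/λ_max, so T_t/T_c = λ_c/λ_t = 1520/815 = 1.865.
Then L ∝ R²T⁴ gives L_t/L_c = (1.50)² × (1.865)⁴ = 2.250 × 12.10 = 27.22.

27.2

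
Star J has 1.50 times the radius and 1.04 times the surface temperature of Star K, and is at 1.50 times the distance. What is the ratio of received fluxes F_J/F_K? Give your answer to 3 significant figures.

L_J/L_K = (R_J/R_K)²(T_J/T_K)⁴ = (1.50)² × (1.04)⁴ = 2.632.
F_J/F_K = (L_J/L_K)/(d_J/d_K)² = 2.632 / (1.50)² = 1.170.

1.17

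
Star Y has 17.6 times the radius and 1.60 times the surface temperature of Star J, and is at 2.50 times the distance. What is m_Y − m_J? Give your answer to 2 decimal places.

L_Y/L_J = (17.6)²(1.60)⁴ = 2030.
F_Y/F_J = (L_Y/L_J)/(d_Y/d_J)² = 2030/6.250 = 324.8.
m_Y − m_J = −2.5 log₁₀(324.8) = -6.28.

-6.28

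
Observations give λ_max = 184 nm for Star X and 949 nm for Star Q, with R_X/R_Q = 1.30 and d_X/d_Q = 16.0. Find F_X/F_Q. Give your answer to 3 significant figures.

4.67

Wien's law: T_X/T_Q = λ_Q/λ_X = 949/184 = 5.158.
L_X/L_Q = (R_X/R_Q)²(T_X/T_Q)⁴ = (1.30)²(5.158)⁴ = 1196.
F_X/F_Q = (L_X/L_Q)/(d_X/d_Q)² = 1196/(16.0)² = 4.671.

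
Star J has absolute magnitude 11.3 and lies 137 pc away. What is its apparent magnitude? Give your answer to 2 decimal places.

m = M + 5 log₁₀(d/10 pc) = 11.3 + 5 log₁₀(137/10)
  = 11.3 + 5 × 1.137 = 11.3 + 5.68 = 16.98.

16.98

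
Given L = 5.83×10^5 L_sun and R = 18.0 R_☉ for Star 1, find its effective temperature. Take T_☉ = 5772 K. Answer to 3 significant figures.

3.76×10^4 K

T/T_☉ = (L/L_☉)^(1/4) / (R/R_☉)^(1/2)
T = 5772 × (5.83×10^5)^(1/4) / √(18.0) = 5772 × 27.63 / 4.243 = 3.759×10^4 K.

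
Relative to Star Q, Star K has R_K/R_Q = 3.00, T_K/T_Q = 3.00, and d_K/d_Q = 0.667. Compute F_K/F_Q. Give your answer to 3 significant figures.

L_K/L_Q = (R_K/R_Q)²(T_K/T_Q)⁴ = (3.00)² × (3.00)⁴ = 729.0.
F_K/F_Q = (L_K/L_Q)/(d_K/d_Q)² = 729.0 / (0.667)² = 1639.

1.64×10^3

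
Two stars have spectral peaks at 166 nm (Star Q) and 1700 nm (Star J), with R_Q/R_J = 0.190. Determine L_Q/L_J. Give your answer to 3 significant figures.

397

Wien's law gives T ∝ 1/λ_max, so T_Q/T_J = λ_J/λ_Q = 1700/166 = 10.24.
Then L ∝ R²T⁴ gives L_Q/L_J = (0.190)² × (10.24)⁴ = 0.03610 × 1.100×10^4 = 397.1.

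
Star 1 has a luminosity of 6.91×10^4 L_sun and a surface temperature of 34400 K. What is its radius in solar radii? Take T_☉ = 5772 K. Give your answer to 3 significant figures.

R/R_☉ = √(L/L_☉) / (T/T_☉)² = √(6.91×10^4) / (5.960)²
       = 262.9 / 35.52 = 7.401.

7.40 solar radii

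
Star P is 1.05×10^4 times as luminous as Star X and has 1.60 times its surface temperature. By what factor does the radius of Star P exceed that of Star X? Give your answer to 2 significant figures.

L ∝ R²T⁴ gives R ∝ √L / T², so
R_P/R_X = √(1.05×10^4) / (1.60)² = 102.5 / 2.560 = 40.03.

40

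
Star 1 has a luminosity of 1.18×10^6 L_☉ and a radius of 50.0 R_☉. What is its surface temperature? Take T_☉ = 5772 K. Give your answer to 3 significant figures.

T/T_☉ = (L/L_☉)^(1/4) / (R/R_☉)^(1/2)
T = 5772 × (1.18×10^6)^(1/4) / √(50.0) = 5772 × 32.96 / 7.071 = 2.690×10^4 K.

2.69×10^4 K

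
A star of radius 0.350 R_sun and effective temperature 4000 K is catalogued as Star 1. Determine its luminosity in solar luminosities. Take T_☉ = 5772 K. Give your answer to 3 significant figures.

L/L_☉ = (R/R_☉)² (T/T_☉)⁴ = (0.350)² × (4000/5772)⁴
       = 0.1225 × (0.6930)⁴ = 0.1225 × 0.2306 = 0.02825.

0.0283 solar luminosities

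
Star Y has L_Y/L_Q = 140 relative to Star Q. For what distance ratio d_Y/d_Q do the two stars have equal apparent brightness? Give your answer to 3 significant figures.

11.8

Equal flux requires L_Y/d_Y² = L_Q/d_Q², so d_Y/d_Q = √(L_Y/L_Q)
= √(140) = 11.83.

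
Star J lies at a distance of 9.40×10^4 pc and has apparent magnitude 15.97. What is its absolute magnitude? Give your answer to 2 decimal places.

M = m − 5 log₁₀(d/10 pc) = 15.97 − 5 log₁₀(9.40×10^4/10)
  = 15.97 − 5 × 3.973 = 15.97 − 19.87 = -3.90.

-3.90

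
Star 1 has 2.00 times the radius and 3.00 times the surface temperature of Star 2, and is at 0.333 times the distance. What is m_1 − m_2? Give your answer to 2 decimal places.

-8.66

L_1/L_2 = (2.00)²(3.00)⁴ = 324.0.
F_1/F_2 = (L_1/L_2)/(d_1/d_2)² = 324.0/0.1109 = 2922.
m_1 − m_2 = −2.5 log₁₀(2922) = -8.66.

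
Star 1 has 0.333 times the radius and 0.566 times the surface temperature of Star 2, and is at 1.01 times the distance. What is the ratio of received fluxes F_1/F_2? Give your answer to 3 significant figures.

L_1/L_2 = (R_1/R_2)²(T_1/T_2)⁴ = (0.333)² × (0.566)⁴ = 0.01138.
F_1/F_2 = (L_1/L_2)/(d_1/d_2)² = 0.01138 / (1.01)² = 0.01116.

0.0112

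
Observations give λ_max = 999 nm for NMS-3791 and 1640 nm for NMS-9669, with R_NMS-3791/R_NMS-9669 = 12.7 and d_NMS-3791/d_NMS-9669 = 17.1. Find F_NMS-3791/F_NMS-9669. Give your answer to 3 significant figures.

4.01

Wien's law: T_NMS-3791/T_NMS-9669 = λ_NMS-9669/λ_NMS-3791 = 1640/999 = 1.642.
L_NMS-3791/L_NMS-9669 = (R_NMS-3791/R_NMS-9669)²(T_NMS-3791/T_NMS-9669)⁴ = (12.7)²(1.642)⁴ = 1171.
F_NMS-3791/F_NMS-9669 = (L_NMS-3791/L_NMS-9669)/(d_NMS-3791/d_NMS-9669)² = 1171/(17.1)² = 4.006.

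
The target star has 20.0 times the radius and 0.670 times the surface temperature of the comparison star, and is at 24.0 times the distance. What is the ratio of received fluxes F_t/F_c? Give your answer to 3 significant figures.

L_t/L_c = (R_t/R_c)²(T_t/T_c)⁴ = (20.0)² × (0.670)⁴ = 80.60.
F_t/F_c = (L_t/L_c)/(d_t/d_c)² = 80.60 / (24.0)² = 0.1399.

0.140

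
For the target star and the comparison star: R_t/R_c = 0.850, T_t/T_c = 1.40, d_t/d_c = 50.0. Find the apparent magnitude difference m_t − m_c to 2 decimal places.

7.39

L_t/L_c = (0.850)²(1.40)⁴ = 2.776.
F_t/F_c = (L_t/L_c)/(d_t/d_c)² = 2.776/2500 = 0.001110.
m_t − m_c = −2.5 log₁₀(0.001110) = 7.39.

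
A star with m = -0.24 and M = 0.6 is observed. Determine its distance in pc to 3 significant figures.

6.79 pc

m − M = 5 log₁₀(d/10 pc)
-0.24 − (0.6) = -0.84 = 5 log₁₀(d/10)
d = 10 × 10^(-0.84/5) = 10 × 10^-0.168 = 6.792 pc.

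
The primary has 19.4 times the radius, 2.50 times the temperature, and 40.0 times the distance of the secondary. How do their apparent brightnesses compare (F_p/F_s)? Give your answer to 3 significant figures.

9.19

L_p/L_s = (R_p/R_s)²(T_p/T_s)⁴ = (19.4)² × (2.50)⁴ = 1.470×10^4.
F_p/F_s = (L_p/L_s)/(d_p/d_s)² = 1.470×10^4 / (40.0)² = 9.188.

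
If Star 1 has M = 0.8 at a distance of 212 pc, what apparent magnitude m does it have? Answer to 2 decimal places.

m = M + 5 log₁₀(d/10 pc) = 0.8 + 5 log₁₀(212/10)
  = 0.8 + 5 × 1.326 = 0.8 + 6.63 = 7.43.

7.43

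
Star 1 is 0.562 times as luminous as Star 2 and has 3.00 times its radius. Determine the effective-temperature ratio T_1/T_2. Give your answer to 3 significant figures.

L ∝ R²T⁴ gives T ∝ (L/R²)^(1/4), so
T_1/T_2 = (0.562 / 3.00²)^(1/4) = (0.06244)^(1/4) = 0.4999.

0.500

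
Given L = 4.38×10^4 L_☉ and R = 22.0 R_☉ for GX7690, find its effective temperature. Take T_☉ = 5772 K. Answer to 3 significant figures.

T/T_☉ = (L/L_☉)^(1/4) / (R/R_☉)^(1/2)
T = 5772 × (4.38×10^4)^(1/4) / √(22.0) = 5772 × 14.47 / 4.690 = 1.780×10^4 K.

1.78×10^4 K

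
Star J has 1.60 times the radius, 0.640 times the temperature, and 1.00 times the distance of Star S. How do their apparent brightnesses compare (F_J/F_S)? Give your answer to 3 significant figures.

L_J/L_S = (R_J/R_S)²(T_J/T_S)⁴ = (1.60)² × (0.640)⁴ = 0.4295.
F_J/F_S = (L_J/L_S)/(d_J/d_S)² = 0.4295 / (1.00)² = 0.4295.

0.429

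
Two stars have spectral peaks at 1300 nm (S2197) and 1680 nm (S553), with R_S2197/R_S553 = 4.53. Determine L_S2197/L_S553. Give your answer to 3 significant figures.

Wien's law gives T ∝ 1/λ_max, so T_S2197/T_S553 = λ_S553/λ_S2197 = 1680/1300 = 1.292.
Then L ∝ R²T⁴ gives L_S2197/L_S553 = (4.53)² × (1.292)⁴ = 20.52 × 2.789 = 57.23.

57.2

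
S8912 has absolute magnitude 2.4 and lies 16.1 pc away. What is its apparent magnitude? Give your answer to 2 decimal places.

m = M + 5 log₁₀(d/10 pc) = 2.4 + 5 log₁₀(16.1/10)
  = 2.4 + 5 × 0.207 = 2.4 + 1.03 = 3.43.

3.43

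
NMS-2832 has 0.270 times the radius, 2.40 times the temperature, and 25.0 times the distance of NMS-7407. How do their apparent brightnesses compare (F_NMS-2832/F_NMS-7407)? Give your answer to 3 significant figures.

L_NMS-2832/L_NMS-7407 = (R_NMS-2832/R_NMS-7407)²(T_NMS-2832/T_NMS-7407)⁴ = (0.270)² × (2.40)⁴ = 2.419.
F_NMS-2832/F_NMS-7407 = (L_NMS-2832/L_NMS-7407)/(d_NMS-2832/d_NMS-7407)² = 2.419 / (25.0)² = 0.003870.

0.00387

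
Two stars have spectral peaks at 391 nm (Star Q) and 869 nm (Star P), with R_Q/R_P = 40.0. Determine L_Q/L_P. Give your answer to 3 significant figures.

3.90×10^4

Wien's law gives T ∝ 1/λ_max, so T_Q/T_P = λ_P/λ_Q = 869/391 = 2.223.
Then L ∝ R²T⁴ gives L_Q/L_P = (40.0)² × (2.223)⁴ = 1600 × 24.40 = 3.904×10^4.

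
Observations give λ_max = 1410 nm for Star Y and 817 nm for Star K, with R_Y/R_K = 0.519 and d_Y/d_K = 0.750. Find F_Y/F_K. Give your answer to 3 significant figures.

0.0540

Wien's law: T_Y/T_K = λ_K/λ_Y = 817/1410 = 0.5794.
L_Y/L_K = (R_Y/R_K)²(T_Y/T_K)⁴ = (0.519)²(0.5794)⁴ = 0.03036.
F_Y/F_K = (L_Y/L_K)/(d_Y/d_K)² = 0.03036/(0.750)² = 0.05398.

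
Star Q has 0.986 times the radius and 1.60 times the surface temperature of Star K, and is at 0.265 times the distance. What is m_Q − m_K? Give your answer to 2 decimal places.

-4.89

L_Q/L_K = (0.986)²(1.60)⁴ = 6.371.
F_Q/F_K = (L_Q/L_K)/(d_Q/d_K)² = 6.371/0.07023 = 90.73.
m_Q − m_K = −2.5 log₁₀(90.73) = -4.89.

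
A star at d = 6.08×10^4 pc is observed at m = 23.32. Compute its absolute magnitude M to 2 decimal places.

4.40

M = m − 5 log₁₀(d/10 pc) = 23.32 − 5 log₁₀(6.08×10^4/10)
  = 23.32 − 5 × 3.784 = 23.32 − 18.92 = 4.40.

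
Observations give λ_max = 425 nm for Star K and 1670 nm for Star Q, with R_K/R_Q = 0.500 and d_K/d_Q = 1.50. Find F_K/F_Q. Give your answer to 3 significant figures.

Wien's law: T_K/T_Q = λ_Q/λ_K = 1670/425 = 3.929.
L_K/L_Q = (R_K/R_Q)²(T_K/T_Q)⁴ = (0.500)²(3.929)⁴ = 59.60.
F_K/F_Q = (L_K/L_Q)/(d_K/d_Q)² = 59.60/(1.50)² = 26.49.

26.5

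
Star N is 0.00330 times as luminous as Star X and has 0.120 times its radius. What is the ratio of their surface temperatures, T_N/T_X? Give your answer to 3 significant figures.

L ∝ R²T⁴ gives T ∝ (L/R²)^(1/4), so
T_N/T_X = (0.00330 / 0.120²)^(1/4) = (0.2292)^(1/4) = 0.6919.

0.692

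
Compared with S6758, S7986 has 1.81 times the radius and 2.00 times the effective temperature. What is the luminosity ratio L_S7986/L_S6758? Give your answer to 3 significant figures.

From the Stefan–Boltzmann law, L ∝ R²T⁴, so
L_S7986/L_S6758 = (R_S7986/R_S6758)² (T_S7986/T_S6758)⁴ = (1.81)² × (2.00)⁴ = 3.276 × 16.00 = 52.42.

52.4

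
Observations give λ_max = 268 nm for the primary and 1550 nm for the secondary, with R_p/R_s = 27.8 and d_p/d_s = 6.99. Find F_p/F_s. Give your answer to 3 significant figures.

1.77×10^4

Wien's law: T_p/T_s = λ_s/λ_p = 1550/268 = 5.784.
L_p/L_s = (R_p/R_s)²(T_p/T_s)⁴ = (27.8)²(5.784)⁴ = 8.647×10^5.
F_p/F_s = (L_p/L_s)/(d_p/d_s)² = 8.647×10^5/(6.99)² = 1.770×10^4.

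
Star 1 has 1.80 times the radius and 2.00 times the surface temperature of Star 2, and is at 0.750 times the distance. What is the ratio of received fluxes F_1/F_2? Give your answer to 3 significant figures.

L_1/L_2 = (R_1/R_2)²(T_1/T_2)⁴ = (1.80)² × (2.00)⁴ = 51.84.
F_1/F_2 = (L_1/L_2)/(d_1/d_2)² = 51.84 / (0.750)² = 92.16.

92.2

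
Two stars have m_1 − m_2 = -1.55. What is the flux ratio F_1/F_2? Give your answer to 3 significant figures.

4.17

F_1/F_2 = 10^(−(m_1 − m_2)/2.5) = 10^(1.55/2.5) = 10^0.620 = 4.169.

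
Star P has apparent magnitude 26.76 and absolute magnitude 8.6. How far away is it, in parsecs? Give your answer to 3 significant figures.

m − M = 5 log₁₀(d/10 pc)
26.76 − (8.6) = 18.16 = 5 log₁₀(d/10)
d = 10 × 10^(18.16/5) = 10 × 10^3.632 = 4.285×10^4 pc.

4.29×10^4 pc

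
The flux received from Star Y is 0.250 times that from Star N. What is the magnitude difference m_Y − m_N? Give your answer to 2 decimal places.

1.51

m_Y − m_N = −2.5 log₁₀(F_Y/F_N) = −2.5 log₁₀(0.250) = −2.5 × (-0.602) = 1.505.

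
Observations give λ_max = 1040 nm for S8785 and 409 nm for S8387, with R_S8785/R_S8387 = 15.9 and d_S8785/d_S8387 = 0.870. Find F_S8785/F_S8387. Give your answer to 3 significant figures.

7.99

Wien's law: T_S8785/T_S8387 = λ_S8387/λ_S8785 = 409/1040 = 0.3933.
L_S8785/L_S8387 = (R_S8785/R_S8387)²(T_S8785/T_S8387)⁴ = (15.9)²(0.3933)⁴ = 6.047.
F_S8785/F_S8387 = (L_S8785/L_S8387)/(d_S8785/d_S8387)² = 6.047/(0.870)² = 7.989.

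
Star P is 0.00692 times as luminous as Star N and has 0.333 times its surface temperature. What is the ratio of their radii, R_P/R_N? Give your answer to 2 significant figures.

L ∝ R²T⁴ gives R ∝ √L / T², so
R_P/R_N = √(0.00692) / (0.333)² = 0.08319 / 0.1109 = 0.7502.

0.75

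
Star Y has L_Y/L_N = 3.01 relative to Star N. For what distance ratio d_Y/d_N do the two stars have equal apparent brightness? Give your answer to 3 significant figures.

Equal flux requires L_Y/d_Y² = L_N/d_N², so d_Y/d_N = √(L_Y/L_N)
= √(3.01) = 1.735.

1.73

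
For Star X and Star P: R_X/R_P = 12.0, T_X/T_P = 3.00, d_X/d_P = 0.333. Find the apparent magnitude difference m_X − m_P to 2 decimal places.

-12.55

L_X/L_P = (12.0)²(3.00)⁴ = 1.166×10^4.
F_X/F_P = (L_X/L_P)/(d_X/d_P)² = 1.166×10^4/0.1109 = 1.052×10^5.
m_X − m_P = −2.5 log₁₀(1.052×10^5) = -12.55.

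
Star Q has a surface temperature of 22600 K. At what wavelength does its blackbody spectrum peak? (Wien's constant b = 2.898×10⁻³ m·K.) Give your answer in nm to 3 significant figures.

128 nm

λ_max = b/T = 2.898×10⁻³ / 22600 = 1.28×10^-7 m = 128.2 nm.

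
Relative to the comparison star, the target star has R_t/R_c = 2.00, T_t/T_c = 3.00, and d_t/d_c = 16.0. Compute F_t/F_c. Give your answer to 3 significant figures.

L_t/L_c = (R_t/R_c)²(T_t/T_c)⁴ = (2.00)² × (3.00)⁴ = 324.0.
F_t/F_c = (L_t/L_c)/(d_t/d_c)² = 324.0 / (16.0)² = 1.266.

1.27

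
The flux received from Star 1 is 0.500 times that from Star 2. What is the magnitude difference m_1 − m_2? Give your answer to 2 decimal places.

m_1 − m_2 = −2.5 log₁₀(F_1/F_2) = −2.5 log₁₀(0.500) = −2.5 × (-0.301) = 0.753.

0.75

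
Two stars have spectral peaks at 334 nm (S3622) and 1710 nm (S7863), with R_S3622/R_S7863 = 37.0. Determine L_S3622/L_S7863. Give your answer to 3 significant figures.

9.41×10^5

Wien's law gives T ∝ 1/λ_max, so T_S3622/T_S7863 = λ_S7863/λ_S3622 = 1710/334 = 5.120.
Then L ∝ R²T⁴ gives L_S3622/L_S7863 = (37.0)² × (5.120)⁴ = 1369 × 687.1 = 9.406×10^5.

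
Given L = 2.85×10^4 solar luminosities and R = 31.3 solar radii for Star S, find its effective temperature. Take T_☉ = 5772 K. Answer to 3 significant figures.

1.34×10^4 K

T/T_☉ = (L/L_☉)^(1/4) / (R/R_☉)^(1/2)
T = 5772 × (2.85×10^4)^(1/4) / √(31.3) = 5772 × 12.99 / 5.595 = 1.340×10^4 K.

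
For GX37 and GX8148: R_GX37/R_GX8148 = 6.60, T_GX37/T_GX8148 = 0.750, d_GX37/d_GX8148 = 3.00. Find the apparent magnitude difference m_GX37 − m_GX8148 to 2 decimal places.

L_GX37/L_GX8148 = (6.60)²(0.750)⁴ = 13.78.
F_GX37/F_GX8148 = (L_GX37/L_GX8148)/(d_GX37/d_GX8148)² = 13.78/9.000 = 1.531.
m_GX37 − m_GX8148 = −2.5 log₁₀(1.531) = -0.46.

-0.46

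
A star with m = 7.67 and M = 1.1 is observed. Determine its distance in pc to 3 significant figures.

m − M = 5 log₁₀(d/10 pc)
7.67 − (1.1) = 6.57 = 5 log₁₀(d/10)
d = 10 × 10^(6.57/5) = 10 × 10^1.314 = 206.1 pc.

206 pc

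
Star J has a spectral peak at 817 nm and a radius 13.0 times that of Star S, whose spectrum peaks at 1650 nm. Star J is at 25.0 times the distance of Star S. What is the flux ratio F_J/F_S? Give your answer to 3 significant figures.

4.50

Wien's law: T_J/T_S = λ_S/λ_J = 1650/817 = 2.020.
L_J/L_S = (R_J/R_S)²(T_J/T_S)⁴ = (13.0)²(2.020)⁴ = 2811.
F_J/F_S = (L_J/L_S)/(d_J/d_S)² = 2811/(25.0)² = 4.498.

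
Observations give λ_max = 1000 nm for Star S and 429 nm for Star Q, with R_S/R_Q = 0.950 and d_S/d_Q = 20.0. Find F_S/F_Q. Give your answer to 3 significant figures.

Wien's law: T_S/T_Q = λ_Q/λ_S = 429/1000 = 0.4290.
L_S/L_Q = (R_S/R_Q)²(T_S/T_Q)⁴ = (0.950)²(0.4290)⁴ = 0.03057.
F_S/F_Q = (L_S/L_Q)/(d_S/d_Q)² = 0.03057/(20.0)² = 7.642×10^-5.

7.64×10^-5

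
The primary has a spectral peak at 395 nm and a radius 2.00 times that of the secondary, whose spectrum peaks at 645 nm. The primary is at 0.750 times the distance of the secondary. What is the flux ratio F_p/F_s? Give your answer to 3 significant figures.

50.6

Wien's law: T_p/T_s = λ_s/λ_p = 645/395 = 1.633.
L_p/L_s = (R_p/R_s)²(T_p/T_s)⁴ = (2.00)²(1.633)⁴ = 28.44.
F_p/F_s = (L_p/L_s)/(d_p/d_s)² = 28.44/(0.750)² = 50.56.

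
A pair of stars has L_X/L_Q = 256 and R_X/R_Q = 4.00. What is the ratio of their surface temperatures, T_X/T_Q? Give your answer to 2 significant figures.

2.0

L ∝ R²T⁴ gives T ∝ (L/R²)^(1/4), so
T_X/T_Q = (256 / 4.00²)^(1/4) = (16.00)^(1/4) = 2.000.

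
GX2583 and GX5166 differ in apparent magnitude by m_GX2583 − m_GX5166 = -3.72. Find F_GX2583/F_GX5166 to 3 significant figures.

30.8

F_GX2583/F_GX5166 = 10^(−(m_GX2583 − m_GX5166)/2.5) = 10^(3.72/2.5) = 10^1.488 = 30.76.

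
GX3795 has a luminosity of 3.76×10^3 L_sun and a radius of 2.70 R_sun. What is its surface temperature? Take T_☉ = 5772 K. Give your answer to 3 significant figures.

T/T_☉ = (L/L_☉)^(1/4) / (R/R_☉)^(1/2)
T = 5772 × (3.76×10^3)^(1/4) / √(2.70) = 5772 × 7.831 / 1.643 = 2.751×10^4 K.

2.75×10^4 K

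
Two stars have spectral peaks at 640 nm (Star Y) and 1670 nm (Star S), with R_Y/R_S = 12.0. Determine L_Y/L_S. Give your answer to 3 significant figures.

6.68×10^3

Wien's law gives T ∝ 1/λ_max, so T_Y/T_S = λ_S/λ_Y = 1670/640 = 2.609.
Then L ∝ R²T⁴ gives L_Y/L_S = (12.0)² × (2.609)⁴ = 144.0 × 46.36 = 6676.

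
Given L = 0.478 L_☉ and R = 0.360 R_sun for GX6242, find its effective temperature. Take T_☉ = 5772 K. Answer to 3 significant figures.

8.00×10^3 K

T/T_☉ = (L/L_☉)^(1/4) / (R/R_☉)^(1/2)
T = 5772 × (0.478)^(1/4) / √(0.360) = 5772 × 0.8315 / 0.6000 = 7999 K.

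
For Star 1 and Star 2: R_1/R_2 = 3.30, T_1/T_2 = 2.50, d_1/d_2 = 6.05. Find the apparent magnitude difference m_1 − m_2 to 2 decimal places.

-2.66

L_1/L_2 = (3.30)²(2.50)⁴ = 425.4.
F_1/F_2 = (L_1/L_2)/(d_1/d_2)² = 425.4/36.60 = 11.62.
m_1 − m_2 = −2.5 log₁₀(11.62) = -2.66.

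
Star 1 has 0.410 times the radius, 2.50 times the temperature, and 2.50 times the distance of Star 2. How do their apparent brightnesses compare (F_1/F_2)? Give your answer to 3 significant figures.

L_1/L_2 = (R_1/R_2)²(T_1/T_2)⁴ = (0.410)² × (2.50)⁴ = 6.566.
F_1/F_2 = (L_1/L_2)/(d_1/d_2)² = 6.566 / (2.50)² = 1.051.

1.05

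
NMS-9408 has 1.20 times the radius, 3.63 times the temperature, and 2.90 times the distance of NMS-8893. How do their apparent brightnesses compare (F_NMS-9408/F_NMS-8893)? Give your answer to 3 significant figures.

29.7

L_NMS-9408/L_NMS-8893 = (R_NMS-9408/R_NMS-8893)²(T_NMS-9408/T_NMS-8893)⁴ = (1.20)² × (3.63)⁴ = 250.0.
F_NMS-9408/F_NMS-8893 = (L_NMS-9408/L_NMS-8893)/(d_NMS-9408/d_NMS-8893)² = 250.0 / (2.90)² = 29.73.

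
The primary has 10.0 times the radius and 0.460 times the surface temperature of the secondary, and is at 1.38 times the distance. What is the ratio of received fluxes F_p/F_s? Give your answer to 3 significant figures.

L_p/L_s = (R_p/R_s)²(T_p/T_s)⁴ = (10.0)² × (0.460)⁴ = 4.477.
F_p/F_s = (L_p/L_s)/(d_p/d_s)² = 4.477 / (1.38)² = 2.351.

2.35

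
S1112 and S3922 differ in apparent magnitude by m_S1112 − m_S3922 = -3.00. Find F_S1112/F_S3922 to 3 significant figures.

F_S1112/F_S3922 = 10^(−(m_S1112 − m_S3922)/2.5) = 10^(3.00/2.5) = 10^1.200 = 15.85.

15.8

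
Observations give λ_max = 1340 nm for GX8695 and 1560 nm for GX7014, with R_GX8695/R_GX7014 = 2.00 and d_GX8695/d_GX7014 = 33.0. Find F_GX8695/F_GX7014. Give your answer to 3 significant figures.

Wien's law: T_GX8695/T_GX7014 = λ_GX7014/λ_GX8695 = 1560/1340 = 1.164.
L_GX8695/L_GX7014 = (R_GX8695/R_GX7014)²(T_GX8695/T_GX7014)⁴ = (2.00)²(1.164)⁴ = 7.347.
F_GX8695/F_GX7014 = (L_GX8695/L_GX7014)/(d_GX8695/d_GX7014)² = 7.347/(33.0)² = 0.006747.

0.00675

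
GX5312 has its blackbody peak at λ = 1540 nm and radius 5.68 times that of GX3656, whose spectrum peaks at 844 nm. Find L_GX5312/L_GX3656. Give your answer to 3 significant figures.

Wien's law gives T ∝ 1/λ_max, so T_GX5312/T_GX3656 = λ_GX3656/λ_GX5312 = 844/1540 = 0.5481.
Then L ∝ R²T⁴ gives L_GX5312/L_GX3656 = (5.68)² × (0.5481)⁴ = 32.26 × 0.09022 = 2.911.

2.91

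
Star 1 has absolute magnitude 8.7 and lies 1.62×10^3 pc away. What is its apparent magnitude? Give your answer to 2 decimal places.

m = M + 5 log₁₀(d/10 pc) = 8.7 + 5 log₁₀(1.62×10^3/10)
  = 8.7 + 5 × 2.210 = 8.7 + 11.05 = 19.75.

19.75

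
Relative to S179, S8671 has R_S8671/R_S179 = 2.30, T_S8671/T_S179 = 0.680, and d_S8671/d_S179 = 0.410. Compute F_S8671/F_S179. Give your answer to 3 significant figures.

6.73

L_S8671/L_S179 = (R_S8671/R_S179)²(T_S8671/T_S179)⁴ = (2.30)² × (0.680)⁴ = 1.131.
F_S8671/F_S179 = (L_S8671/L_S179)/(d_S8671/d_S179)² = 1.131 / (0.410)² = 6.729.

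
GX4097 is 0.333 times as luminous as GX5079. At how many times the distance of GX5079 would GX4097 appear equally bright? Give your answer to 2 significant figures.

Equal flux requires L_GX4097/d_GX4097² = L_GX5079/d_GX5079², so d_GX4097/d_GX5079 = √(L_GX4097/L_GX5079)
= √(0.333) = 0.5771.

0.58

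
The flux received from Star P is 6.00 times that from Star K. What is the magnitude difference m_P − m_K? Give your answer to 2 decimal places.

-1.95

m_P − m_K = −2.5 log₁₀(F_P/F_K) = −2.5 log₁₀(6.00) = −2.5 × (0.778) = -1.945.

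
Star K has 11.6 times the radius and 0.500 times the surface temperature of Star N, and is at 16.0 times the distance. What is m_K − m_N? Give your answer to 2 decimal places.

3.71

L_K/L_N = (11.6)²(0.500)⁴ = 8.410.
F_K/F_N = (L_K/L_N)/(d_K/d_N)² = 8.410/256.0 = 0.03285.
m_K − m_N = −2.5 log₁₀(0.03285) = 3.71.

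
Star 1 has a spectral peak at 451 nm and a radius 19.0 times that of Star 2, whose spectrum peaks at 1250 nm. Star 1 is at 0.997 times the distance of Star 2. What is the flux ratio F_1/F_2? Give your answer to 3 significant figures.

Wien's law: T_1/T_2 = λ_2/λ_1 = 1250/451 = 2.772.
L_1/L_2 = (R_1/R_2)²(T_1/T_2)⁴ = (19.0)²(2.772)⁴ = 2.130×10^4.
F_1/F_2 = (L_1/L_2)/(d_1/d_2)² = 2.130×10^4/(0.997)² = 2.143×10^4.

2.14×10^4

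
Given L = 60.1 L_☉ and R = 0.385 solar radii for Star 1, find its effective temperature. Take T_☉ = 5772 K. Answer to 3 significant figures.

T/T_☉ = (L/L_☉)^(1/4) / (R/R_☉)^(1/2)
T = 5772 × (60.1)^(1/4) / √(0.385) = 5772 × 2.784 / 0.6205 = 2.590×10^4 K.

2.59×10^4 K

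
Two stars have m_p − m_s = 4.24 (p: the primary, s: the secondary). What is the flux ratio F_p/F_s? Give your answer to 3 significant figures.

F_p/F_s = 10^(−(m_p − m_s)/2.5) = 10^(-4.24/2.5) = 10^-1.696 = 0.02014.

0.0201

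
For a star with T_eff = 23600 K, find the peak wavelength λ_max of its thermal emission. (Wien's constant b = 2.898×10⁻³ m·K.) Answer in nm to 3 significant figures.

λ_max = b/T = 2.898×10⁻³ / 23600 = 1.23×10^-7 m = 122.8 nm.

123 nm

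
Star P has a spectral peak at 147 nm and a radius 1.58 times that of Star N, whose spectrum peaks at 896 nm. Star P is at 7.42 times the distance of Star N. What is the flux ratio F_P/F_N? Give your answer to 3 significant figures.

62.6

Wien's law: T_P/T_N = λ_N/λ_P = 896/147 = 6.095.
L_P/L_N = (R_P/R_N)²(T_P/T_N)⁴ = (1.58)²(6.095)⁴ = 3446.
F_P/F_N = (L_P/L_N)/(d_P/d_N)² = 3446/(7.42)² = 62.58.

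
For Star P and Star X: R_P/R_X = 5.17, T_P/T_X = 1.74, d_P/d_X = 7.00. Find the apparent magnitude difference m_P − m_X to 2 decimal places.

-1.75

L_P/L_X = (5.17)²(1.74)⁴ = 245.0.
F_P/F_X = (L_P/L_X)/(d_P/d_X)² = 245.0/49.00 = 5.000.
m_P − m_X = −2.5 log₁₀(5.000) = -1.75.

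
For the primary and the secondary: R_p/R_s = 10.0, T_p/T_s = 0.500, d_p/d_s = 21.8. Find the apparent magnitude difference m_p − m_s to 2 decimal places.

L_p/L_s = (10.0)²(0.500)⁴ = 6.250.
F_p/F_s = (L_p/L_s)/(d_p/d_s)² = 6.250/475.2 = 0.01315.
m_p − m_s = −2.5 log₁₀(0.01315) = 4.70.

4.70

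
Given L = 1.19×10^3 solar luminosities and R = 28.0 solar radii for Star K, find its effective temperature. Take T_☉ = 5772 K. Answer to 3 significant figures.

T/T_☉ = (L/L_☉)^(1/4) / (R/R_☉)^(1/2)
T = 5772 × (1.19×10^3)^(1/4) / √(28.0) = 5772 × 5.873 / 5.292 = 6407 K.

6.41×10^3 K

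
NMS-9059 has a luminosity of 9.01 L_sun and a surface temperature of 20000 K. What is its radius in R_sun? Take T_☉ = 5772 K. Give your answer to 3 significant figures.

R/R_☉ = √(L/L_☉) / (T/T_☉)² = √(9.01) / (3.465)²
       = 3.002 / 12.01 = 0.2500.

0.250 R_sun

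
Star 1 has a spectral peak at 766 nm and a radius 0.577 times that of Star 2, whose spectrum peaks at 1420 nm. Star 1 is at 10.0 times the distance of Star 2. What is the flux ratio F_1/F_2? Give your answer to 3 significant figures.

0.0393

Wien's law: T_1/T_2 = λ_2/λ_1 = 1420/766 = 1.854.
L_1/L_2 = (R_1/R_2)²(T_1/T_2)⁴ = (0.577)²(1.854)⁴ = 3.932.
F_1/F_2 = (L_1/L_2)/(d_1/d_2)² = 3.932/(10.0)² = 0.03932.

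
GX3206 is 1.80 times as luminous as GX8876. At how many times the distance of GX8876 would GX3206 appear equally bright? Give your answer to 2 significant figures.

1.3

Equal flux requires L_GX3206/d_GX3206² = L_GX8876/d_GX8876², so d_GX3206/d_GX8876 = √(L_GX3206/L_GX8876)
= √(1.80) = 1.342.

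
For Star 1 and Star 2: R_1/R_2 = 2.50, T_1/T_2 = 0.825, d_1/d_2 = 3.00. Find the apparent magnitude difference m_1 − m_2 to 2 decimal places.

L_1/L_2 = (2.50)²(0.825)⁴ = 2.895.
F_1/F_2 = (L_1/L_2)/(d_1/d_2)² = 2.895/9.000 = 0.3217.
m_1 − m_2 = −2.5 log₁₀(0.3217) = 1.23.

1.23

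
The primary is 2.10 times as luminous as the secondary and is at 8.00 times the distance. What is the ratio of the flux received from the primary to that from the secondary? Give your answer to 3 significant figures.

0.0328

F = L/(4πd²), so F_p/F_s = (L_p/L_s) / (d_p/d_s)²
= 2.10 / (8.00)² = 2.10 / 64.00 = 0.03281.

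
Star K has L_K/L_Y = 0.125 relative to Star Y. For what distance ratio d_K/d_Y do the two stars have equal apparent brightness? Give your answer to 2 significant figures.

Equal flux requires L_K/d_K² = L_Y/d_Y², so d_K/d_Y = √(L_K/L_Y)
= √(0.125) = 0.3536.

0.35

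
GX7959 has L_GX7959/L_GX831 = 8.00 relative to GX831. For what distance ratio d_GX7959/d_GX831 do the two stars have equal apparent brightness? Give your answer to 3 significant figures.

Equal flux requires L_GX7959/d_GX7959² = L_GX831/d_GX831², so d_GX7959/d_GX831 = √(L_GX7959/L_GX831)
= √(8.00) = 2.828.

2.83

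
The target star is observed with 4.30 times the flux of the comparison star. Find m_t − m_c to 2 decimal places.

-1.58

m_t − m_c = −2.5 log₁₀(F_t/F_c) = −2.5 log₁₀(4.30) = −2.5 × (0.633) = -1.584.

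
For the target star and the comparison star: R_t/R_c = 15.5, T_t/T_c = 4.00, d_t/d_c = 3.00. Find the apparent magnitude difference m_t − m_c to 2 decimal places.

L_t/L_c = (15.5)²(4.00)⁴ = 6.150×10^4.
F_t/F_c = (L_t/L_c)/(d_t/d_c)² = 6.150×10^4/9.000 = 6834.
m_t − m_c = −2.5 log₁₀(6834) = -9.59.

-9.59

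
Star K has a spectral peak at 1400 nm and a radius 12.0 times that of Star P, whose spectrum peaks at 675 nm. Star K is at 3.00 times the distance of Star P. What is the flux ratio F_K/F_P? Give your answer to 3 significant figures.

Wien's law: T_K/T_P = λ_P/λ_K = 675/1400 = 0.4821.
L_K/L_P = (R_K/R_P)²(T_K/T_P)⁴ = (12.0)²(0.4821)⁴ = 7.782.
F_K/F_P = (L_K/L_P)/(d_K/d_P)² = 7.782/(3.00)² = 0.8646.

0.865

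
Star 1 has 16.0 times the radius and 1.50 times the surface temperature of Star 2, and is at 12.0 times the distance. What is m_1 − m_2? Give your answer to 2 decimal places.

-2.39

L_1/L_2 = (16.0)²(1.50)⁴ = 1296.
F_1/F_2 = (L_1/L_2)/(d_1/d_2)² = 1296/144.0 = 9.000.
m_1 − m_2 = −2.5 log₁₀(9.000) = -2.39.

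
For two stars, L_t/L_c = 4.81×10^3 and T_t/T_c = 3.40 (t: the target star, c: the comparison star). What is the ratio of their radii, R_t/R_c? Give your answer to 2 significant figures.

L ∝ R²T⁴ gives R ∝ √L / T², so
R_t/R_c = √(4.81×10^3) / (3.40)² = 69.35 / 11.56 = 5.999.

6.0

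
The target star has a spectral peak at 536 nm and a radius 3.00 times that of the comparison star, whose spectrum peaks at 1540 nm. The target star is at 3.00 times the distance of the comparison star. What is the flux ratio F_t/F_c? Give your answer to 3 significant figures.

68.1

Wien's law: T_t/T_c = λ_c/λ_t = 1540/536 = 2.873.
L_t/L_c = (R_t/R_c)²(T_t/T_c)⁴ = (3.00)²(2.873)⁴ = 613.3.
F_t/F_c = (L_t/L_c)/(d_t/d_c)² = 613.3/(3.00)² = 68.14.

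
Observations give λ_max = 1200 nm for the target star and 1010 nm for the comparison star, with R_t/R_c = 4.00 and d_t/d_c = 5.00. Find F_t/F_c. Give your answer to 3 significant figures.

Wien's law: T_t/T_c = λ_c/λ_t = 1010/1200 = 0.8417.
L_t/L_c = (R_t/R_c)²(T_t/T_c)⁴ = (4.00)²(0.8417)⁴ = 8.029.
F_t/F_c = (L_t/L_c)/(d_t/d_c)² = 8.029/(5.00)² = 0.3212.

0.321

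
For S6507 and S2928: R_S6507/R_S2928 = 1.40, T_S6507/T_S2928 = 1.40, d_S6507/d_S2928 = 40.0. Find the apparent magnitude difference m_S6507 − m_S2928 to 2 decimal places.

L_S6507/L_S2928 = (1.40)²(1.40)⁴ = 7.530.
F_S6507/F_S2928 = (L_S6507/L_S2928)/(d_S6507/d_S2928)² = 7.530/1600 = 0.004706.
m_S6507 − m_S2928 = −2.5 log₁₀(0.004706) = 5.82.

5.82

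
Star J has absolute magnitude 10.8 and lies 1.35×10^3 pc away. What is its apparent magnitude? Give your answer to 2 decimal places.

m = M + 5 log₁₀(d/10 pc) = 10.8 + 5 log₁₀(1.35×10^3/10)
  = 10.8 + 5 × 2.130 = 10.8 + 10.65 = 21.45.

21.45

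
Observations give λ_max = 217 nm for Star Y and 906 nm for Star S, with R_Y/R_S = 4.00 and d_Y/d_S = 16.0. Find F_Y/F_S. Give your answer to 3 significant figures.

19.0

Wien's law: T_Y/T_S = λ_S/λ_Y = 906/217 = 4.175.
L_Y/L_S = (R_Y/R_S)²(T_Y/T_S)⁴ = (4.00)²(4.175)⁴ = 4862.
F_Y/F_S = (L_Y/L_S)/(d_Y/d_S)² = 4862/(16.0)² = 18.99.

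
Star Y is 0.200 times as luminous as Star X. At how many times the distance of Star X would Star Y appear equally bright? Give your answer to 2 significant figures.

Equal flux requires L_Y/d_Y² = L_X/d_X², so d_Y/d_X = √(L_Y/L_X)
= √(0.200) = 0.4472.

0.45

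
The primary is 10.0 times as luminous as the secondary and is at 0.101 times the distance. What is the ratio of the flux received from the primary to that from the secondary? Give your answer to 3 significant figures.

980

F = L/(4πd²), so F_p/F_s = (L_p/L_s) / (d_p/d_s)²
= 10.0 / (0.101)² = 10.0 / 0.01020 = 980.3.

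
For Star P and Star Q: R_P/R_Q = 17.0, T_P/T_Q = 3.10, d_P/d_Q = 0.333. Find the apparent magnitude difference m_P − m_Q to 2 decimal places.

L_P/L_Q = (17.0)²(3.10)⁴ = 2.669×10^4.
F_P/F_Q = (L_P/L_Q)/(d_P/d_Q)² = 2.669×10^4/0.1109 = 2.407×10^5.
m_P − m_Q = −2.5 log₁₀(2.407×10^5) = -13.45.

-13.45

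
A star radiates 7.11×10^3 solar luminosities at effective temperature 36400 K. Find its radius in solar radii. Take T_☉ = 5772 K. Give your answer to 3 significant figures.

R/R_☉ = √(L/L_☉) / (T/T_☉)² = √(7.11×10^3) / (6.306)²
       = 84.32 / 39.77 = 2.120.

2.12 solar radii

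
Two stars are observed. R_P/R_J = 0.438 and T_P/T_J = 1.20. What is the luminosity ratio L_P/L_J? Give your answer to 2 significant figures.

0.40

From the Stefan–Boltzmann law, L ∝ R²T⁴, so
L_P/L_J = (R_P/R_J)² (T_P/T_J)⁴ = (0.438)² × (1.20)⁴ = 0.1918 × 2.074 = 0.3978.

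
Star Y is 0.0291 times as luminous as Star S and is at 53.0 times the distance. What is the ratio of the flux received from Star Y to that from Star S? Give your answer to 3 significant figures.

F = L/(4πd²), so F_Y/F_S = (L_Y/L_S) / (d_Y/d_S)²
= 0.0291 / (53.0)² = 0.0291 / 2809 = 1.036×10^-5.

1.04×10^-5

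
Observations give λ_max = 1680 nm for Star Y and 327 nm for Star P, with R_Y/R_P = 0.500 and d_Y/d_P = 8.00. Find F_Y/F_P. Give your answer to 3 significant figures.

Wien's law: T_Y/T_P = λ_P/λ_Y = 327/1680 = 0.1946.
L_Y/L_P = (R_Y/R_P)²(T_Y/T_P)⁴ = (0.500)²(0.1946)⁴ = 3.588×10^-4.
F_Y/F_P = (L_Y/L_P)/(d_Y/d_P)² = 3.588×10^-4/(8.00)² = 5.607×10^-6.

5.61×10^-6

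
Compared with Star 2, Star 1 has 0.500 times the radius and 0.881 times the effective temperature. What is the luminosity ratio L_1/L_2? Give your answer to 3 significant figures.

0.151

From the Stefan–Boltzmann law, L ∝ R²T⁴, so
L_1/L_2 = (R_1/R_2)² (T_1/T_2)⁴ = (0.500)² × (0.881)⁴ = 0.2500 × 0.6024 = 0.1506.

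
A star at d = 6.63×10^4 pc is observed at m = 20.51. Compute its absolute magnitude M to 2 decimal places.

1.40

M = m − 5 log₁₀(d/10 pc) = 20.51 − 5 log₁₀(6.63×10^4/10)
  = 20.51 − 5 × 3.822 = 20.51 − 19.11 = 1.40.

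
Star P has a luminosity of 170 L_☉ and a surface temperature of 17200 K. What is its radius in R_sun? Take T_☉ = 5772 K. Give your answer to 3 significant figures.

R/R_☉ = √(L/L_☉) / (T/T_☉)² = √(170) / (2.980)²
       = 13.04 / 8.880 = 1.468.

1.47 R_sun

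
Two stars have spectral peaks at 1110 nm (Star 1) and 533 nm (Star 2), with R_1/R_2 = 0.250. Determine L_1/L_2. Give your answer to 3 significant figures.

Wien's law gives T ∝ 1/λ_max, so T_1/T_2 = λ_2/λ_1 = 533/1110 = 0.4802.
Then L ∝ R²T⁴ gives L_1/L_2 = (0.250)² × (0.4802)⁴ = 0.06250 × 0.05316 = 0.003323.

0.00332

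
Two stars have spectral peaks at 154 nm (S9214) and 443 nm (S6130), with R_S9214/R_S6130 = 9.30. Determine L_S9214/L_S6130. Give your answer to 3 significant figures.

5.92×10^3

Wien's law gives T ∝ 1/λ_max, so T_S9214/T_S6130 = λ_S6130/λ_S9214 = 443/154 = 2.877.
Then L ∝ R²T⁴ gives L_S9214/L_S6130 = (9.30)² × (2.877)⁴ = 86.49 × 68.47 = 5922.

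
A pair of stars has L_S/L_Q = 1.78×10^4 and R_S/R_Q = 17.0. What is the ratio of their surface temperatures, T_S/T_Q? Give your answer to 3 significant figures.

2.80

L ∝ R²T⁴ gives T ∝ (L/R²)^(1/4), so
T_S/T_Q = (1.78×10^4 / 17.0²)^(1/4) = (61.59)^(1/4) = 2.801.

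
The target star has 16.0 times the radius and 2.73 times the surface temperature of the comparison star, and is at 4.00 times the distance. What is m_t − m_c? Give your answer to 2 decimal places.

L_t/L_c = (16.0)²(2.73)⁴ = 1.422×10^4.
F_t/F_c = (L_t/L_c)/(d_t/d_c)² = 1.422×10^4/16.00 = 888.7.
m_t − m_c = −2.5 log₁₀(888.7) = -7.37.

-7.37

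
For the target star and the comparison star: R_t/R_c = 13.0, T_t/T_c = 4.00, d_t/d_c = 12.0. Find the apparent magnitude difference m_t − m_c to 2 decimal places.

-6.19

L_t/L_c = (13.0)²(4.00)⁴ = 4.326×10^4.
F_t/F_c = (L_t/L_c)/(d_t/d_c)² = 4.326×10^4/144.0 = 300.4.
m_t − m_c = −2.5 log₁₀(300.4) = -6.19.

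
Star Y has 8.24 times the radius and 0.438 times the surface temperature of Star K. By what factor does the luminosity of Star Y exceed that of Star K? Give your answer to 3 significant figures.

From the Stefan–Boltzmann law, L ∝ R²T⁴, so
L_Y/L_K = (R_Y/R_K)² (T_Y/T_K)⁴ = (8.24)² × (0.438)⁴ = 67.90 × 0.03680 = 2.499.

2.50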